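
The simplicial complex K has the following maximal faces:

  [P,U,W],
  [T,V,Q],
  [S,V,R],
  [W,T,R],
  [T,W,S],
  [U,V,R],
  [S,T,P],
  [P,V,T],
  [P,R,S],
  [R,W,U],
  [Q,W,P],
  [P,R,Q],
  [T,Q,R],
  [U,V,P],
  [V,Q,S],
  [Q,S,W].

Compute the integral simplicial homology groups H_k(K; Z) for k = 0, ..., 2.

Order the vertices as P < Q < R < S < T < U < V < W. Listing each simplex with vertices in this order, K has dimension 2 with simplices:

  0-simplices (8): P, Q, R, S, T, U, V, W
  1-simplices (24): PQ, PR, PS, PT, PU, PV, PW, QR, QS, QT, QV, QW, RS, RT, RU, RV, RW, ST, SV, SW, TV, TW, UV, UW
  2-simplices (16): PQR, PQW, PRS, PST, PTV, PUV, PUW, QRT, QSV, QSW, QTV, RSV, RTW, RUV, RUW, STW

Hence C_0 ≅ Z^8, C_1 ≅ Z^24, C_2 ≅ Z^16.

The boundary map ∂_1: C_1 → C_0 maps an edge to its endpoints' difference, ∂[p,q] = q − p.
This gives a 8×24 integer matrix of rank 7; reducing to Smith normal form yields diagonal entries (1,1,1,1,1,1,1).

∂_2: C_2 → C_1 sends each 2-simplex [p,q,r] to [q,r] − [p,r] + [p,q]. For instance
  ∂RTW = TW − RW + RT,
  ∂QRT = RT − QT + QR.
The 24×16 boundary matrix has rank 15 and Smith normal form diag(1,1,1,1,1,1,1,1,1,1,1,1,1,1,1).

From H_k ≅ ker(∂_k) / im(∂_{k+1}) we obtain:

  H_0: rank C_0 − rank ∂_1 = 8 − 7 = 1, and the invariant factors of ∂_1 are all 1, so H_0 ≅ Z.
  H_1: rank ker ∂_1 − rank ∂_2 = (24 − 7) − 15 = 2, and the invariant factors of ∂_2 are all 1, so H_1 ≅ Z^2.
  H_2: rank ker ∂_2 − rank ∂_3 = (16 − 15) − 0 = 1, and there is no ∂_3, so H_2 ≅ Z.

As a check, the Euler characteristic is 8 − 24 + 16 = 0, which agrees with 1 − 2 + 1 = 0.

H_0 = Z,  H_1 = Z^2,  H_2 = Z.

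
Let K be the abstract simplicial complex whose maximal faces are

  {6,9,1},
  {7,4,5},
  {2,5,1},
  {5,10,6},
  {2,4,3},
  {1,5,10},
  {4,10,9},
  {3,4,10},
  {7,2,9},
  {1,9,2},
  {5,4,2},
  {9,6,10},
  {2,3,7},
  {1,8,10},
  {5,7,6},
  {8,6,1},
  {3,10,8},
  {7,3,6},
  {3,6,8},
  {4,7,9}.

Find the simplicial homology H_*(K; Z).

H_0 = Z,  H_1 = Z ⊕ Z/2,  H_2 = 0.

Order the vertices as 1 < 2 < 3 < 4 < 5 < 6 < 7 < 8 < 9 < 10. Listing each simplex with vertices in this order, K has dimension 2 with simplices:

  0-simplices (10): [1], [2], [3], [4], [5], [6], [7], [8], [9], [10]
  1-simplices (30): (30 of them)
  2-simplices (20): (20 of them)

Hence C_0 ≅ Z^10, C_1 ≅ Z^30, C_2 ≅ Z^20.

The boundary map ∂_1: C_1 → C_0 maps an edge to its endpoints' difference, ∂[p,q] = q − p. For instance
  ∂[4,7] = [7] − [4].
This gives a 10×30 integer matrix of rank 9; reducing to Smith normal form yields diagonal entries (1,1,1,1,1,1,1,1,1).

Boundary ∂_2: C_2 → C_1 maps a triangle to the signed sum of its edges. For instance
  ∂[4,5,7] = [5,7] − [4,7] + [4,5],
  ∂[2,3,7] = [3,7] − [2,7] + [2,3].
The resulting 30×20 matrix has rank 20, and its Smith normal form has invariant factors (1,1,1,1,1,1,1,1,1,1,1,1,1,1,1,1,1,1,1,2).

Computing H_k = (kernel of ∂_k) / (image of ∂_{k+1}):

  H_0: rank C_0 − rank ∂_1 = 10 − 9 = 1, and the invariant factors of ∂_1 are all 1, so H_0 ≅ Z.
  H_1: rank ker ∂_1 − rank ∂_2 = (30 − 9) − 20 = 1, and ∂_2 has invariant factor 2 > 1, so H_1 ≅ Z ⊕ Z/2.
  H_2: rank ker ∂_2 − rank ∂_3 = (20 − 20) − 0 = 0, and there is no ∂_3, so H_2 ≅ 0.

As a check, the Euler characteristic is 10 − 30 + 20 = 0, which agrees with 1 − 1 + 0 = 0.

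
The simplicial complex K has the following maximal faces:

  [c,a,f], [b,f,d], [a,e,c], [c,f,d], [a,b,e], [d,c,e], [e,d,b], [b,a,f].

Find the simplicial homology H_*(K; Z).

H_0 ≅ Z,  H_1 = 0,  H_2 ≅ Z.

Fix the vertex order a < b < c < d < e < f and write every simplex with vertices in increasing order. Then dim K = 2 and the simplices of K are:

  0-simplices (6): a, b, c, d, e, f
  1-simplices (12): ab, ac, ae, af, bd, be, bf, cd, ce, cf, de, df
  2-simplices (8): abe, abf, ace, acf, bde, bdf, cde, cdf

so the chain groups are C_0 ≅ Z^6, C_1 ≅ Z^12, C_2 ≅ Z^8.

∂_1: C_1 → C_0 is given by ∂[p,q] = [q] − [p]. For instance
  ∂ac = c − a.
As a 6×12 matrix over Z this has rank 5, with invariant factors (1,1,1,1,1).

The boundary map ∂_2: C_2 → C_1 acts by ∂[p,q,r] = [q,r] − [p,r] + [p,q]. For instance
  ∂bdf = df − bf + bd,
  ∂ace = ce − ae + ac.
The 12×8 boundary matrix has rank 7 and Smith normal form diag(1,1,1,1,1,1,1).

Now H_k = ker ∂_k / im ∂_{k+1}, so:

  H_0: rank C_0 − rank ∂_1 = 6 − 5 = 1, and the invariant factors of ∂_1 are all 1, so H_0 ≅ Z.
  H_1: rank ker ∂_1 − rank ∂_2 = (12 − 5) − 7 = 0, and the invariant factors of ∂_2 are all 1, so H_1 ≅ 0.
  H_2: rank ker ∂_2 − rank ∂_3 = (8 − 7) − 0 = 1, and there is no ∂_3, so H_2 ≅ Z.

(K is a triangulation of the 2-sphere S^2.)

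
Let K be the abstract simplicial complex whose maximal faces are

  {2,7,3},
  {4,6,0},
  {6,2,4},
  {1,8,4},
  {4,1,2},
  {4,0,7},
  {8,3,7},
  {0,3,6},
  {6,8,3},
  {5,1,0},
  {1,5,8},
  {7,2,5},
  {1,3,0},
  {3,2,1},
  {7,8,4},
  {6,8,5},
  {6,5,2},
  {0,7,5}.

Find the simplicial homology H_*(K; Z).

H_0 ≅ Z,  H_1 ≅ Z^2,  H_2 ≅ Z.

K has 9 vertices, 27 edges, 18 triangles.
rank ∂_0 = 0, rank ∂_1 = 8 ⇒ b_0 = 9 − 0 − 8 = 1; all invariant factors of ∂_1 are 1 so no torsion. So H_0 ≅ Z.
rank ∂_1 = 8, rank ∂_2 = 17 ⇒ b_1 = 27 − 8 − 17 = 2; all invariant factors of ∂_2 are 1 so no torsion. So H_1 ≅ Z^2.
rank ∂_2 = 17, rank ∂_3 = 0 ⇒ b_2 = 18 − 17 − 0 = 1. So H_2 ≅ Z.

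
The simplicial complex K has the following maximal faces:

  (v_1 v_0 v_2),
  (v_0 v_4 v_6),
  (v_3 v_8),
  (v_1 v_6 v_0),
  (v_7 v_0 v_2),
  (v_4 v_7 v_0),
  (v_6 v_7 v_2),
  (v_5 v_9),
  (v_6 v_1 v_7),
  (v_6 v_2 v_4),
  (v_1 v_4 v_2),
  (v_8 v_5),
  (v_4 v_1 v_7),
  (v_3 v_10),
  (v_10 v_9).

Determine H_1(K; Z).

H_1 = Z ⊕ Z/2.

Order the vertices as v_0 < v_1 < v_2 < v_3 < v_4 < v_5 < v_6 < v_7 < v_8 < v_9 < v_10. Listing each simplex with vertices in this order, K has dimension 2 with simplices:

  0-simplices (11): [v_0], [v_1], [v_2], [v_3], [v_4], [v_5], [v_6], [v_7], [v_8], [v_9], [v_10]
  1-simplices (20): (20 of them)
  2-simplices (10): [v_0,v_1,v_2], [v_0,v_1,v_6], [v_0,v_2,v_7], [v_0,v_4,v_6], [v_0,v_4,v_7], [v_1,v_2,v_4], [v_1,v_4,v_7], [v_1,v_6,v_7], [v_2,v_4,v_6], [v_2,v_6,v_7]

Hence C_0 ≅ Z^11, C_1 ≅ Z^20, C_2 ≅ Z^10.

∂_1: C_1 → C_0 maps an edge to its endpoints' difference, ∂[p,q] = q − p. For instance
  ∂[v_6,v_7] = [v_7] − [v_6].
The 11×20 boundary matrix has rank 9 and Smith normal form diag(1,1,1,1,1,1,1,1,1).

∂_2: C_2 → C_1 acts by ∂[p,q,r] = [q,r] − [p,r] + [p,q]. For instance
  ∂[v_1,v_2,v_4] = [v_2,v_4] − [v_1,v_4] + [v_1,v_2],
  ∂[v_0,v_4,v_7] = [v_4,v_7] − [v_0,v_7] + [v_0,v_4].
The resulting 20×10 matrix has rank 10, and its Smith normal form has invariant factors (1,1,1,1,1,1,1,1,1,2).

Reading off H_k = ker ∂_k / im ∂_{k+1}:

  H_1: rank ker ∂_1 − rank ∂_2 = (20 − 9) − 10 = 1, and ∂_2 has invariant factor 2 > 1, so H_1 ≅ Z ⊕ Z/2.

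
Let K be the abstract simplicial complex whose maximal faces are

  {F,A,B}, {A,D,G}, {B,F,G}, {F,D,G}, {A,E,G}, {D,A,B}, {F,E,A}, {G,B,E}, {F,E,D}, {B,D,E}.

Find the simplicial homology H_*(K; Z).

H_0 ≅ Z,  H_1 ≅ Z/2,  H_2 = 0.

K has 6 vertices, 15 edges, 10 triangles.
rank ∂_0 = 0, rank ∂_1 = 5 ⇒ b_0 = 6 − 0 − 5 = 1; all invariant factors of ∂_1 are 1 so no torsion. So H_0 ≅ Z.
rank ∂_1 = 5, rank ∂_2 = 10 ⇒ b_1 = 15 − 5 − 10 = 0; ∂_2 has invariant factor(s) [2] giving torsion. So H_1 ≅ Z/2.
rank ∂_2 = 10, rank ∂_3 = 0 ⇒ b_2 = 10 − 10 − 0 = 0. So H_2 ≅ 0.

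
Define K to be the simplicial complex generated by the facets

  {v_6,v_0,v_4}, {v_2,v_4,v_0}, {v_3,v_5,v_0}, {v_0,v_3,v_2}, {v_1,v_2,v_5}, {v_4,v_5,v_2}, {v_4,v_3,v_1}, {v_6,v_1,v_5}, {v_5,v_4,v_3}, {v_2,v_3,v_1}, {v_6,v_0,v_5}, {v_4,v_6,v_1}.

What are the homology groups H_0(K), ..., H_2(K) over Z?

H_0 ≅ Z,  H_1 ≅ Z/2,  H_2 = 0.

Order the vertices as v_0 < v_1 < v_2 < v_3 < v_4 < v_5 < v_6. Listing each simplex with vertices in this order, K has dimension 2 with simplices:

  0-simplices (7): [v_0], [v_1], [v_2], [v_3], [v_4], [v_5], [v_6]
  1-simplices (18): (18 of them)
  2-simplices (12): (12 of them)

so the chain groups are C_0 ≅ Z^7, C_1 ≅ Z^18, C_2 ≅ Z^12.

Boundary ∂_1: C_1 → C_0 maps an edge to its endpoints' difference, ∂[p,q] = q − p. For instance
  ∂[v_0,v_5] = [v_5] − [v_0].
The resulting 7×18 matrix has rank 6, and its Smith normal form has invariant factors (1,1,1,1,1,1).

Boundary ∂_2: C_2 → C_1 maps a triangle to the signed sum of its edges. For instance
  ∂[v_1,v_2,v_3] = [v_2,v_3] − [v_1,v_3] + [v_1,v_2],
  ∂[v_0,v_5,v_6] = [v_5,v_6] − [v_0,v_6] + [v_0,v_5].
The 18×12 boundary matrix has rank 12 and Smith normal form diag(1,1,1,1,1,1,1,1,1,1,1,2).

Now H_k = ker ∂_k / im ∂_{k+1}, so:

  H_0: rank C_0 − rank ∂_1 = 7 − 6 = 1, and the invariant factors of ∂_1 are all 1, so H_0 = Z.
  H_1: rank ker ∂_1 − rank ∂_2 = (18 − 6) − 12 = 0, and ∂_2 has invariant factor 2 > 1, so H_1 = Z/2.
  H_2: rank ker ∂_2 − rank ∂_3 = (12 − 12) − 0 = 0, and there is no ∂_3, so H_2 = 0.

As a check, the Euler characteristic is 7 − 18 + 12 = 1, which agrees with 1 − 0 + 0 = 1.
(K is a triangulation of the real projective plane RP^2.)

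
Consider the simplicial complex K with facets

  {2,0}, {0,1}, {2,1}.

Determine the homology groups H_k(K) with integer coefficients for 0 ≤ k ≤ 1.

Order the vertices as 0 < 1 < 2. Listing each simplex with vertices in this order, K has dimension 1 with simplices:

  0-simplices (3): [0], [1], [2]
  1-simplices (3): [0,1], [0,2], [1,2]

so the chain groups are C_0 ≅ Z^3, C_1 ≅ Z^3.

Boundary ∂_1: C_1 → C_0 is given by ∂[p,q] = [q] − [p]. For instance
  ∂[0,2] = [2] − [0].
This gives a 3×3 integer matrix of rank 2; reducing to Smith normal form yields diagonal entries (1,1).

Computing H_k = (kernel of ∂_k) / (image of ∂_{k+1}):

  H_0: rank C_0 − rank ∂_1 = 3 − 2 = 1, and the invariant factors of ∂_1 are all 1, so H_0 ≅ Z.
  H_1: rank ker ∂_1 − rank ∂_2 = (3 − 2) − 0 = 1, and there is no ∂_2, so H_1 ≅ Z.

As a check, the Euler characteristic is 3 − 3 = 0, which agrees with 1 − 1 = 0.
(K is a triangulation of the circle S^1.)

H_0 ≅ Z,  H_1 ≅ Z.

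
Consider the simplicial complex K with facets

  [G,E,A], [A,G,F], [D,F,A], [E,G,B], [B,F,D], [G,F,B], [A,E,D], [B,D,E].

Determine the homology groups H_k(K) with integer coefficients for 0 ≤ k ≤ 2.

H_0 = Z,  H_1 = 0,  H_2 = Z.

K has 6 vertices, 12 edges, 8 triangles.
rank ∂_0 = 0, rank ∂_1 = 5 ⇒ b_0 = 6 − 0 − 5 = 1; all invariant factors of ∂_1 are 1 so no torsion. So H_0 = Z.
rank ∂_1 = 5, rank ∂_2 = 7 ⇒ b_1 = 12 − 5 − 7 = 0; all invariant factors of ∂_2 are 1 so no torsion. So H_1 = 0.
rank ∂_2 = 7, rank ∂_3 = 0 ⇒ b_2 = 8 − 7 − 0 = 1. So H_2 = Z.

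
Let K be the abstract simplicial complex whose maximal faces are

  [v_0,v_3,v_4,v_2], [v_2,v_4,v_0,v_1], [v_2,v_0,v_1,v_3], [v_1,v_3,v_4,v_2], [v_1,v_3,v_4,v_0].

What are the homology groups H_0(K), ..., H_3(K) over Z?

H_0 ≅ Z,  H_1 = 0,  H_2 = 0,  H_3 ≅ Z.

K has 5 vertices, 10 edges, 10 triangles, 5 3-simplices.
rank ∂_0 = 0, rank ∂_1 = 4 ⇒ b_0 = 5 − 0 − 4 = 1; all invariant factors of ∂_1 are 1 so no torsion. So H_0 = Z.
rank ∂_1 = 4, rank ∂_2 = 6 ⇒ b_1 = 10 − 4 − 6 = 0; all invariant factors of ∂_2 are 1 so no torsion. So H_1 = 0.
rank ∂_2 = 6, rank ∂_3 = 4 ⇒ b_2 = 10 − 6 − 4 = 0; all invariant factors of ∂_3 are 1 so no torsion. So H_2 = 0.
rank ∂_3 = 4, rank ∂_4 = 0 ⇒ b_3 = 5 − 4 − 0 = 1. So H_3 = Z.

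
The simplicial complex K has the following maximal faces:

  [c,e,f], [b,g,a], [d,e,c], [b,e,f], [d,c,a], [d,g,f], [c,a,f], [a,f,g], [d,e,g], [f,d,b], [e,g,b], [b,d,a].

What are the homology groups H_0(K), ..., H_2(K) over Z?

H_0 = Z,  H_1 = Z_2,  H_2 = 0.

Fix the vertex order a < b < c < d < e < f < g and write every simplex with vertices in increasing order. Then dim K = 2 and the simplices of K are:

  0-simplices (7): a, b, c, d, e, f, g
  1-simplices (18): ab, ac, ad, af, ag, bd, be, bf, bg, cd, ce, cf, de, df, dg, ef, eg, fg
  2-simplices (12): abd, abg, acd, acf, afg, bdf, bef, beg, cde, cef, deg, dfg

so the chain groups are C_0 ≅ Z^7, C_1 ≅ Z^18, C_2 ≅ Z^12.

The boundary map ∂_1: C_1 → C_0 is given by ∂[p,q] = [q] − [p]. For instance
  ∂be = e − b.
The 7×18 boundary matrix has rank 6 and Smith normal form diag(1,1,1,1,1,1).

Boundary ∂_2: C_2 → C_1 acts by ∂[p,q,r] = [q,r] − [p,r] + [p,q]. For instance
  ∂afg = fg − ag + af,
  ∂bdf = df − bf + bd.
This gives a 18×12 integer matrix of rank 12; reducing to Smith normal form yields diagonal entries (1,1,1,1,1,1,1,1,1,1,1,2).

Computing H_k = (kernel of ∂_k) / (image of ∂_{k+1}):

  H_0: rank C_0 − rank ∂_1 = 7 − 6 = 1, and the invariant factors of ∂_1 are all 1, so H_0 ≅ Z.
  H_1: rank ker ∂_1 − rank ∂_2 = (18 − 6) − 12 = 0, and ∂_2 has invariant factor 2 > 1, so H_1 ≅ Z_2.
  H_2: rank ker ∂_2 − rank ∂_3 = (12 − 12) − 0 = 0, and there is no ∂_3, so H_2 ≅ 0.

(K is a triangulation of the real projective plane RP^2.)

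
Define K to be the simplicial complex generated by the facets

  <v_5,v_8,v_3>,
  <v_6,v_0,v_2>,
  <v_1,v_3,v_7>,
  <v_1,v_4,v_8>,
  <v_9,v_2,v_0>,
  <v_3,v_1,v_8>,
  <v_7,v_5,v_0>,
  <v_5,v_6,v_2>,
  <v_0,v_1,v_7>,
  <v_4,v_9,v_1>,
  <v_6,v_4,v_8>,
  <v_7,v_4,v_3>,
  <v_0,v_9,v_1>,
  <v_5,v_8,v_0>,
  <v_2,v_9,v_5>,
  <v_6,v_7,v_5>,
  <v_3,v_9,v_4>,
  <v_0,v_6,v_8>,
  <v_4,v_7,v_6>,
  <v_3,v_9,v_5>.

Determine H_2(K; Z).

H_2 ≅ 0.

Fix the vertex order v_0 < v_1 < v_2 < v_3 < v_4 < v_5 < v_6 < v_7 < v_8 < v_9 and write every simplex with vertices in increasing order. Then dim K = 2 and the simplices of K are:

  0-simplices (10): [v_0], [v_1], [v_2], [v_3], [v_4], [v_5], [v_6], [v_7], [v_8], [v_9]
  1-simplices (30): (30 of them)
  2-simplices (20): (20 of them)

so the chain groups are C_0 ≅ Z^10, C_1 ≅ Z^30, C_2 ≅ Z^20.

Boundary ∂_1: C_1 → C_0 maps an edge to its endpoints' difference, ∂[p,q] = q − p.
The resulting 10×30 matrix has rank 9, and its Smith normal form has invariant factors (1,1,1,1,1,1,1,1,1).

∂_2: C_2 → C_1 acts by ∂[p,q,r] = [q,r] − [p,r] + [p,q]. For instance
  ∂[v_0,v_1,v_7] = [v_1,v_7] − [v_0,v_7] + [v_0,v_1],
  ∂[v_0,v_5,v_7] = [v_5,v_7] − [v_0,v_7] + [v_0,v_5].
This gives a 30×20 integer matrix of rank 20; reducing to Smith normal form yields diagonal entries (1,1,1,1,1,1,1,1,1,1,1,1,1,1,1,1,1,1,1,2).

From H_k ≅ ker(∂_k) / im(∂_{k+1}) we obtain:

  H_2: rank ker ∂_2 − rank ∂_3 = (20 − 20) − 0 = 0, and there is no ∂_3, so H_2 = 0.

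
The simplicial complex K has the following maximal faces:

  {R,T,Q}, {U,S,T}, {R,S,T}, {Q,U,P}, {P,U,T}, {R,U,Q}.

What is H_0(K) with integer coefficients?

H_0 = Z.

Order the vertices as P < Q < R < S < T < U. Listing each simplex with vertices in this order, K has dimension 2 with simplices:

  0-simplices (6): P, Q, R, S, T, U
  1-simplices (12): PQ, PT, PU, QR, QT, QU, RS, RT, RU, ST, SU, TU
  2-simplices (6): PQU, PTU, QRT, QRU, RST, STU

so the chain groups are C_0 ≅ Z^6, C_1 ≅ Z^12, C_2 ≅ Z^6.

∂_1: C_1 → C_0 maps an edge to its endpoints' difference, ∂[p,q] = q − p.
This gives a 6×12 integer matrix of rank 5; reducing to Smith normal form yields diagonal entries (1,1,1,1,1).

The boundary map ∂_2: C_2 → C_1 sends each 2-simplex [p,q,r] to [q,r] − [p,r] + [p,q]. For instance
  ∂QRT = RT − QT + QR,
  ∂QRU = RU − QU + QR.
As a 12×6 matrix over Z this has rank 6, with invariant factors (1,1,1,1,1,1).

Computing H_k = (kernel of ∂_k) / (image of ∂_{k+1}):

  H_0: rank C_0 − rank ∂_1 = 6 − 5 = 1, and the invariant factors of ∂_1 are all 1, so H_0 ≅ Z.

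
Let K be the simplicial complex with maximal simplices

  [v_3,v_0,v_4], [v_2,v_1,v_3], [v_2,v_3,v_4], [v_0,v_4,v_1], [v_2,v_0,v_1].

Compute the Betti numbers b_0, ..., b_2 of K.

Order the vertices as v_0 < v_1 < v_2 < v_3 < v_4. Listing each simplex with vertices in this order, K has dimension 2 with simplices:

  0-simplices (5): [v_0], [v_1], [v_2], [v_3], [v_4]
  1-simplices (10): [v_0,v_1], [v_0,v_2], [v_0,v_3], [v_0,v_4], [v_1,v_2], [v_1,v_3], [v_1,v_4], [v_2,v_3], [v_2,v_4], [v_3,v_4]
  2-simplices (5): [v_0,v_1,v_2], [v_0,v_1,v_4], [v_0,v_3,v_4], [v_1,v_2,v_3], [v_2,v_3,v_4]

so the chain groups are C_0 ≅ Z^5, C_1 ≅ Z^10, C_2 ≅ Z^5.

The boundary map ∂_1: C_1 → C_0 sends each edge [p,q] (with p < q) to q − p. For instance
  ∂[v_1,v_3] = [v_3] − [v_1].
The 5×10 boundary matrix has rank 4 and Smith normal form diag(1,1,1,1).

∂_2: C_2 → C_1 sends each 2-simplex [p,q,r] to [q,r] − [p,r] + [p,q]. For instance
  ∂[v_0,v_1,v_4] = [v_1,v_4] − [v_0,v_4] + [v_0,v_1],
  ∂[v_2,v_3,v_4] = [v_3,v_4] − [v_2,v_4] + [v_2,v_3].
As a 10×5 matrix over Z this has rank 5, with invariant factors (1,1,1,1,1).

Now H_k = ker ∂_k / im ∂_{k+1}, so:

  H_0: rank C_0 − rank ∂_1 = 5 − 4 = 1, and the invariant factors of ∂_1 are all 1, so H_0 = Z.
  H_1: rank ker ∂_1 − rank ∂_2 = (10 − 4) − 5 = 1, and the invariant factors of ∂_2 are all 1, so H_1 = Z.
  H_2: rank ker ∂_2 − rank ∂_3 = (5 − 5) − 0 = 0, and there is no ∂_3, so H_2 = 0.

As a check, the Euler characteristic is 5 − 10 + 5 = 0, which agrees with 1 − 1 + 0 = 0.

Hence the Betti numbers are b_0 = 1, b_1 = 1, b_2 = 0.

b_0 = 1, b_1 = 1, b_2 = 0.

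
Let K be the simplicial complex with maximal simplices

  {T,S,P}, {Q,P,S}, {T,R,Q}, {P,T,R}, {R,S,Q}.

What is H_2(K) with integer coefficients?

Fix the vertex order P < Q < R < S < T and write every simplex with vertices in increasing order. Then dim K = 2 and the simplices of K are:

  0-simplices (5): P, Q, R, S, T
  1-simplices (10): PQ, PR, PS, PT, QR, QS, QT, RS, RT, ST
  2-simplices (5): PQS, PRT, PST, QRS, QRT

Hence C_0 ≅ Z^5, C_1 ≅ Z^10, C_2 ≅ Z^5.

The boundary map ∂_1: C_1 → C_0 maps an edge to its endpoints' difference, ∂[p,q] = q − p. For instance
  ∂PQ = Q − P.
This gives a 5×10 integer matrix of rank 4; reducing to Smith normal form yields diagonal entries (1,1,1,1).

Boundary ∂_2: C_2 → C_1 acts by ∂[p,q,r] = [q,r] − [p,r] + [p,q]. For instance
  ∂QRS = RS − QS + QR,
  ∂PST = ST − PT + PS.
The resulting 10×5 matrix has rank 5, and its Smith normal form has invariant factors (1,1,1,1,1).

From H_k ≅ ker(∂_k) / im(∂_{k+1}) we obtain:

  H_2: rank ker ∂_2 − rank ∂_3 = (5 − 5) − 0 = 0, and there is no ∂_3, so H_2 = 0.

H_2 ≅ 0.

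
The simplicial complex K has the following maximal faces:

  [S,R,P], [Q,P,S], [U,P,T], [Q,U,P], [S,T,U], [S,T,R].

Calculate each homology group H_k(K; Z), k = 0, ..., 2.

K has 6 vertices, 12 edges, 6 triangles.
rank ∂_0 = 0, rank ∂_1 = 5 ⇒ b_0 = 6 − 0 − 5 = 1; all invariant factors of ∂_1 are 1 so no torsion. So H_0 = Z.
rank ∂_1 = 5, rank ∂_2 = 6 ⇒ b_1 = 12 − 5 − 6 = 1; all invariant factors of ∂_2 are 1 so no torsion. So H_1 = Z.
rank ∂_2 = 6, rank ∂_3 = 0 ⇒ b_2 = 6 − 6 − 0 = 0. So H_2 = 0.

H_0 ≅ Z,  H_1 ≅ Z,  H_2 = 0.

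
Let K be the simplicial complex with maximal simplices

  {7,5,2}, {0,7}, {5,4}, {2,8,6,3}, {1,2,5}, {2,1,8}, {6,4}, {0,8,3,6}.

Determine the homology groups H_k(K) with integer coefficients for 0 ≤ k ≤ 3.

We work with the vertex ordering 0 < 1 < 2 < 3 < 4 < 5 < 6 < 7 < 8. The simplices of K, each written with vertices in increasing order, are:

  0-simplices (9): [0], [1], [2], [3], [4], [5], [6], [7], [8]
  1-simplices (18): [0,3], [0,6], [0,7], [0,8], [1,2], [1,5], [1,8], [2,3], [2,5], [2,6], [2,7], [2,8], [3,6], [3,8], [4,5], [4,6], [5,7], [6,8]
  2-simplices (10): [0,3,6], [0,3,8], [0,6,8], [1,2,5], [1,2,8], [2,3,6], [2,3,8], [2,5,7], [2,6,8], [3,6,8]
  3-simplices (2): [0,3,6,8], [2,3,6,8]

Hence C_0 ≅ Z^9, C_1 ≅ Z^18, C_2 ≅ Z^10, C_3 ≅ Z^2.

Boundary ∂_1: C_1 → C_0 is given by ∂[p,q] = [q] − [p]. For instance
  ∂[1,5] = [5] − [1].
As a 9×18 matrix over Z this has rank 8, with invariant factors (1,1,1,1,1,1,1,1).

Boundary ∂_2: C_2 → C_1 maps a triangle to the signed sum of its edges. For instance
  ∂[2,3,6] = [3,6] − [2,6] + [2,3],
  ∂[1,2,5] = [2,5] − [1,5] + [1,2].
The 18×10 boundary matrix has rank 8 and Smith normal form diag(1,1,1,1,1,1,1,1).

The boundary map ∂_3: C_3 → C_2 sends each 3-simplex σ to the alternating sum Σ_i (−1)^i (σ with its i-th vertex removed). For instance
  ∂[2,3,6,8] = [3,6,8] − [2,6,8] + [2,3,8] − [2,3,6],
  ∂[0,3,6,8] = [3,6,8] − [0,6,8] + [0,3,8] − [0,3,6].
As a 10×2 matrix over Z this has rank 2, with invariant factors (1,1).

Computing H_k = (kernel of ∂_k) / (image of ∂_{k+1}):

  H_0: rank C_0 − rank ∂_1 = 9 − 8 = 1, and the invariant factors of ∂_1 are all 1, so H_0 ≅ Z.
  H_1: rank ker ∂_1 − rank ∂_2 = (18 − 8) − 8 = 2, and the invariant factors of ∂_2 are all 1, so H_1 ≅ Z^2.
  H_2: rank ker ∂_2 − rank ∂_3 = (10 − 8) − 2 = 0, and the invariant factors of ∂_3 are all 1, so H_2 ≅ 0.
  H_3: rank ker ∂_3 − rank ∂_4 = (2 − 2) − 0 = 0, and there is no ∂_4, so H_3 ≅ 0.

H_0 ≅ Z,  H_1 ≅ Z^2,  H_2 = 0,  H_3 = 0.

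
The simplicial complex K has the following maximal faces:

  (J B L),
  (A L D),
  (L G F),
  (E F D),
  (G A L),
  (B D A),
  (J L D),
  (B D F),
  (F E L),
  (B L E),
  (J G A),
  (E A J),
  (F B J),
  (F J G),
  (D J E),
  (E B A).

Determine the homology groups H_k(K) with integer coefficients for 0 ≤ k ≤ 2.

Order the vertices as A < B < D < E < F < G < J < L. Listing each simplex with vertices in this order, K has dimension 2 with simplices:

  0-simplices (8): A, B, D, E, F, G, J, L
  1-simplices (24): AB, AD, AE, AG, AJ, AL, BD, BE, BF, BJ, BL, DE, DF, DJ, DL, EF, EJ, EL, FG, FJ, FL, GJ, GL, JL
  2-simplices (16): ABD, ABE, ADL, AEJ, AGJ, AGL, BDF, BEL, BFJ, BJL, DEF, DEJ, DJL, EFL, FGJ, FGL

Hence C_0 ≅ Z^8, C_1 ≅ Z^24, C_2 ≅ Z^16.

Boundary ∂_1: C_1 → C_0 sends each edge [p,q] (with p < q) to q − p.
As a 8×24 matrix over Z this has rank 7, with invariant factors (1,1,1,1,1,1,1).

∂_2: C_2 → C_1 maps a triangle to the signed sum of its edges. For instance
  ∂DJL = JL − DL + DJ,
  ∂ADL = DL − AL + AD.
This gives a 24×16 integer matrix of rank 15; reducing to Smith normal form yields diagonal entries (1,1,1,1,1,1,1,1,1,1,1,1,1,1,1).

Now H_k = ker ∂_k / im ∂_{k+1}, so:

  H_0: rank C_0 − rank ∂_1 = 8 − 7 = 1, and the invariant factors of ∂_1 are all 1, so H_0 ≅ Z.
  H_1: rank ker ∂_1 − rank ∂_2 = (24 − 7) − 15 = 2, and the invariant factors of ∂_2 are all 1, so H_1 ≅ Z^2.
  H_2: rank ker ∂_2 − rank ∂_3 = (16 − 15) − 0 = 1, and there is no ∂_3, so H_2 ≅ Z.

H_0 = Z,  H_1 = Z^2,  H_2 = Z.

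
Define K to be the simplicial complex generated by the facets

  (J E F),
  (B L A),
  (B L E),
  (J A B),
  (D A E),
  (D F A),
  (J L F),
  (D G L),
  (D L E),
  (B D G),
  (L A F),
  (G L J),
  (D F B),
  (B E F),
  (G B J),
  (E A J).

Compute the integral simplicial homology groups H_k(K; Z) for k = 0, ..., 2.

H_0 ≅ Z,  H_1 ≅ Z^2,  H_2 ≅ Z.

Order the vertices as A < B < D < E < F < G < J < L. Listing each simplex with vertices in this order, K has dimension 2 with simplices:

  0-simplices (8): A, B, D, E, F, G, J, L
  1-simplices (24): AB, AD, AE, AF, AJ, AL, BD, BE, BF, BG, BJ, BL, DE, DF, DG, DL, EF, EJ, EL, FJ, FL, GJ, GL, JL
  2-simplices (16): ABJ, ABL, ADE, ADF, AEJ, AFL, BDF, BDG, BEF, BEL, BGJ, DEL, DGL, EFJ, FJL, GJL

so the chain groups are C_0 ≅ Z^8, C_1 ≅ Z^24, C_2 ≅ Z^16.

Boundary ∂_1: C_1 → C_0 is given by ∂[p,q] = [q] − [p]. For instance
  ∂JL = L − J.
This gives a 8×24 integer matrix of rank 7; reducing to Smith normal form yields diagonal entries (1,1,1,1,1,1,1).

∂_2: C_2 → C_1 maps a triangle to the signed sum of its edges. For instance
  ∂AEJ = EJ − AJ + AE,
  ∂FJL = JL − FL + FJ.
The resulting 24×16 matrix has rank 15, and its Smith normal form has invariant factors (1,1,1,1,1,1,1,1,1,1,1,1,1,1,1).

From H_k ≅ ker(∂_k) / im(∂_{k+1}) we obtain:

  H_0: rank C_0 − rank ∂_1 = 8 − 7 = 1, and the invariant factors of ∂_1 are all 1, so H_0 ≅ Z.
  H_1: rank ker ∂_1 − rank ∂_2 = (24 − 7) − 15 = 2, and the invariant factors of ∂_2 are all 1, so H_1 ≅ Z^2.
  H_2: rank ker ∂_2 − rank ∂_3 = (16 − 15) − 0 = 1, and there is no ∂_3, so H_2 ≅ Z.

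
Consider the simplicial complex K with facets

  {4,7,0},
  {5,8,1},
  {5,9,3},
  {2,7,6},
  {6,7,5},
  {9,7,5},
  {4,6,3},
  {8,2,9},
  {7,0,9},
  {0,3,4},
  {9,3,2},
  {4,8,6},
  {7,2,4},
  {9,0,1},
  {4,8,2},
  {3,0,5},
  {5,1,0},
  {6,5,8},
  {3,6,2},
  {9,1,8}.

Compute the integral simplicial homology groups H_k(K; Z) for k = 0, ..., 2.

H_0 = Z,  H_1 = Z ⊕ Z/2Z,  H_2 = 0.

Take the total order 0 < 1 < 2 < 3 < 4 < 5 < 6 < 7 < 8 < 9 on the vertex set. Then K (dimension 2) consists of the simplices:

  0-simplices (10): [0], [1], [2], [3], [4], [5], [6], [7], [8], [9]
  1-simplices (30): (30 of them)
  2-simplices (20): (20 of them)

so the chain groups are C_0 ≅ Z^10, C_1 ≅ Z^30, C_2 ≅ Z^20.

The boundary map ∂_1: C_1 → C_0 maps an edge to its endpoints' difference, ∂[p,q] = q − p. For instance
  ∂[0,3] = [3] − [0].
The resulting 10×30 matrix has rank 9, and its Smith normal form has invariant factors (1,1,1,1,1,1,1,1,1).

The boundary map ∂_2: C_2 → C_1 acts by ∂[p,q,r] = [q,r] − [p,r] + [p,q]. For instance
  ∂[5,7,9] = [7,9] − [5,9] + [5,7],
  ∂[3,5,9] = [5,9] − [3,9] + [3,5].
As a 30×20 matrix over Z this has rank 20, with invariant factors (1,1,1,1,1,1,1,1,1,1,1,1,1,1,1,1,1,1,1,2).

Computing H_k = (kernel of ∂_k) / (image of ∂_{k+1}):

  H_0: rank C_0 − rank ∂_1 = 10 − 9 = 1, and the invariant factors of ∂_1 are all 1, so H_0 = Z.
  H_1: rank ker ∂_1 − rank ∂_2 = (30 − 9) − 20 = 1, and ∂_2 has invariant factor 2 > 1, so H_1 = Z ⊕ Z/2Z.
  H_2: rank ker ∂_2 − rank ∂_3 = (20 − 20) − 0 = 0, and there is no ∂_3, so H_2 = 0.

As a check, the Euler characteristic is 10 − 30 + 20 = 0, which agrees with 1 − 1 + 0 = 0.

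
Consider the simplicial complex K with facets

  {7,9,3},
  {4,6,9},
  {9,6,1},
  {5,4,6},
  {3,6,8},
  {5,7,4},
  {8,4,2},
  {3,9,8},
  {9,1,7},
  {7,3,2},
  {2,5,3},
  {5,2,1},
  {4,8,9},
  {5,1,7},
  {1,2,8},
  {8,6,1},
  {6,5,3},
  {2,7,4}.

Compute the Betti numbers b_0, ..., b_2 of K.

Take the total order 1 < 2 < 3 < 4 < 5 < 6 < 7 < 8 < 9 on the vertex set. Then K (dimension 2) consists of the simplices:

  0-simplices (9): [1], [2], [3], [4], [5], [6], [7], [8], [9]
  1-simplices (27): (27 of them)
  2-simplices (18): [1,2,5], [1,2,8], [1,5,7], [1,6,8], [1,6,9], [1,7,9], [2,3,5], [2,3,7], [2,4,7], [2,4,8], [3,5,6], [3,6,8], [3,7,9], [3,8,9], [4,5,6], [4,5,7], [4,6,9], [4,8,9]

Hence C_0 ≅ Z^9, C_1 ≅ Z^27, C_2 ≅ Z^18.

∂_1: C_1 → C_0 is given by ∂[p,q] = [q] − [p]. For instance
  ∂[2,7] = [7] − [2].
As a 9×27 matrix over Z this has rank 8, with invariant factors (1,1,1,1,1,1,1,1).

∂_2: C_2 → C_1 acts by ∂[p,q,r] = [q,r] − [p,r] + [p,q]. For instance
  ∂[3,7,9] = [7,9] − [3,9] + [3,7],
  ∂[1,2,8] = [2,8] − [1,8] + [1,2].
The 27×18 boundary matrix has rank 18 and Smith normal form diag(1,1,1,1,1,1,1,1,1,1,1,1,1,1,1,1,1,2).

Reading off H_k = ker ∂_k / im ∂_{k+1}:

  H_0: rank C_0 − rank ∂_1 = 9 − 8 = 1, and the invariant factors of ∂_1 are all 1, so H_0 ≅ Z.
  H_1: rank ker ∂_1 − rank ∂_2 = (27 − 8) − 18 = 1, and ∂_2 has invariant factor 2 > 1, so H_1 ≅ Z ⊕ Z_2.
  H_2: rank ker ∂_2 − rank ∂_3 = (18 − 18) − 0 = 0, and there is no ∂_3, so H_2 ≅ 0.

As a check, the Euler characteristic is 9 − 27 + 18 = 0, which agrees with 1 − 1 + 0 = 0.
(K is a triangulation of the Klein bottle.)

Hence the Betti numbers are b_0 = 1, b_1 = 1, b_2 = 0.

b_0 = 1, b_1 = 1, b_2 = 0.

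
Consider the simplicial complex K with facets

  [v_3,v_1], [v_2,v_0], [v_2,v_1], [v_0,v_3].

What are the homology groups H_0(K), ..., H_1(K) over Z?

Take the total order v_0 < v_1 < v_2 < v_3 on the vertex set. Then K (dimension 1) consists of the simplices:

  0-simplices (4): [v_0], [v_1], [v_2], [v_3]
  1-simplices (4): [v_0,v_2], [v_0,v_3], [v_1,v_2], [v_1,v_3]

so the chain groups are C_0 ≅ Z^4, C_1 ≅ Z^4.

∂_1: C_1 → C_0 is given by ∂[p,q] = [q] − [p].
The 4×4 boundary matrix has rank 3 and Smith normal form diag(1,1,1).

Reading off H_k = ker ∂_k / im ∂_{k+1}:

  H_0: rank C_0 − rank ∂_1 = 4 − 3 = 1, and the invariant factors of ∂_1 are all 1, so H_0 = Z.
  H_1: rank ker ∂_1 − rank ∂_2 = (4 − 3) − 0 = 1, and there is no ∂_2, so H_1 = Z.

As a check, the Euler characteristic is 4 − 4 = 0, which agrees with 1 − 1 = 0.

H_0 = Z,  H_1 = Z.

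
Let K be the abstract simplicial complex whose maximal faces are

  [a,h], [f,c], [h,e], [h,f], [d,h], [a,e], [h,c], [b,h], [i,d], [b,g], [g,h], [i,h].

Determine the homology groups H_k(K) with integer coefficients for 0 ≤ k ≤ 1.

We work with the vertex ordering a < b < c < d < e < f < g < h < i. The simplices of K, each written with vertices in increasing order, are:

  0-simplices (9): a, b, c, d, e, f, g, h, i
  1-simplices (12): ae, ah, bg, bh, cf, ch, dh, di, eh, fh, gh, hi

Hence C_0 ≅ Z^9, C_1 ≅ Z^12.

Boundary ∂_1: C_1 → C_0 sends each edge [p,q] (with p < q) to q − p.
The 9×12 boundary matrix has rank 8 and Smith normal form diag(1,1,1,1,1,1,1,1).

Computing H_k = (kernel of ∂_k) / (image of ∂_{k+1}):

  H_0: rank C_0 − rank ∂_1 = 9 − 8 = 1, and the invariant factors of ∂_1 are all 1, so H_0 = Z.
  H_1: rank ker ∂_1 − rank ∂_2 = (12 − 8) − 0 = 4, and there is no ∂_2, so H_1 = Z^4.

As a check, the Euler characteristic is 9 − 12 = -3, which agrees with 1 − 4 = -3.

H_0 ≅ Z,  H_1 ≅ Z^4.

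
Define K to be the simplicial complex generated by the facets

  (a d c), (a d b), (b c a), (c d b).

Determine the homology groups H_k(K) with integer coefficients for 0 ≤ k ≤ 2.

H_0 ≅ Z,  H_1 = 0,  H_2 ≅ Z.

We work with the vertex ordering a < b < c < d. The simplices of K, each written with vertices in increasing order, are:

  0-simplices (4): a, b, c, d
  1-simplices (6): ab, ac, ad, bc, bd, cd
  2-simplices (4): abc, abd, acd, bcd

Hence C_0 ≅ Z^4, C_1 ≅ Z^6, C_2 ≅ Z^4.

∂_1: C_1 → C_0 sends each edge [p,q] (with p < q) to q − p. For instance
  ∂cd = d − c.
As a 4×6 matrix over Z this has rank 3, with invariant factors (1,1,1).

Boundary ∂_2: C_2 → C_1 sends each 2-simplex [p,q,r] to [q,r] − [p,r] + [p,q]. For instance
  ∂bcd = cd − bd + bc,
  ∂abc = bc − ac + ab.
The resulting 6×4 matrix has rank 3, and its Smith normal form has invariant factors (1,1,1).

Reading off H_k = ker ∂_k / im ∂_{k+1}:

  H_0: rank C_0 − rank ∂_1 = 4 − 3 = 1, and the invariant factors of ∂_1 are all 1, so H_0 = Z.
  H_1: rank ker ∂_1 − rank ∂_2 = (6 − 3) − 3 = 0, and the invariant factors of ∂_2 are all 1, so H_1 = 0.
  H_2: rank ker ∂_2 − rank ∂_3 = (4 − 3) − 0 = 1, and there is no ∂_3, so H_2 = Z.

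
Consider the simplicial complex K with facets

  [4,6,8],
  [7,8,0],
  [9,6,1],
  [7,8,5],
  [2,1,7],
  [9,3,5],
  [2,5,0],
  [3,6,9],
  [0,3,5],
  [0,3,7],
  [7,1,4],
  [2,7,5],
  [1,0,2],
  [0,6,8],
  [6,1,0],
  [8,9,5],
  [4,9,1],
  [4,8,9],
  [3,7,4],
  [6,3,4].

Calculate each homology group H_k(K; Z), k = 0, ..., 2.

Fix the vertex order 0 < 1 < 2 < 3 < 4 < 5 < 6 < 7 < 8 < 9 and write every simplex with vertices in increasing order. Then dim K = 2 and the simplices of K are:

  0-simplices (10): [0], [1], [2], [3], [4], [5], [6], [7], [8], [9]
  1-simplices (30): (30 of them)
  2-simplices (20): (20 of them)

giving chain groups C_0 ≅ Z^10, C_1 ≅ Z^30, C_2 ≅ Z^20.

∂_1: C_1 → C_0 is given by ∂[p,q] = [q] − [p]. For instance
  ∂[6,8] = [8] − [6].
As a 10×30 matrix over Z this has rank 9, with invariant factors (1,1,1,1,1,1,1,1,1).

The boundary map ∂_2: C_2 → C_1 maps a triangle to the signed sum of its edges. For instance
  ∂[3,4,6] = [4,6] − [3,6] + [3,4],
  ∂[5,7,8] = [7,8] − [5,8] + [5,7].
The 30×20 boundary matrix has rank 20 and Smith normal form diag(1,1,1,1,1,1,1,1,1,1,1,1,1,1,1,1,1,1,1,2).

Now H_k = ker ∂_k / im ∂_{k+1}, so:

  H_0: rank C_0 − rank ∂_1 = 10 − 9 = 1, and the invariant factors of ∂_1 are all 1, so H_0 ≅ Z.
  H_1: rank ker ∂_1 − rank ∂_2 = (30 − 9) − 20 = 1, and ∂_2 has invariant factor 2 > 1, so H_1 ≅ Z ⊕ Z/2Z.
  H_2: rank ker ∂_2 − rank ∂_3 = (20 − 20) − 0 = 0, and there is no ∂_3, so H_2 ≅ 0.

(K is a triangulation of the Klein bottle.)

H_0 ≅ Z,  H_1 ≅ Z ⊕ Z/2Z,  H_2 = 0.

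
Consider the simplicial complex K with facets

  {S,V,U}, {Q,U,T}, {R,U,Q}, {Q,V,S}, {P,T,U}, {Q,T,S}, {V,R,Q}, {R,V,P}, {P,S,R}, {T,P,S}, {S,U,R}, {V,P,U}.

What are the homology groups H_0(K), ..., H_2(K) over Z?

Order the vertices as P < Q < R < S < T < U < V. Listing each simplex with vertices in this order, K has dimension 2 with simplices:

  0-simplices (7): P, Q, R, S, T, U, V
  1-simplices (18): PR, PS, PT, PU, PV, QR, QS, QT, QU, QV, RS, RU, RV, ST, SU, SV, TU, UV
  2-simplices (12): PRS, PRV, PST, PTU, PUV, QRU, QRV, QST, QSV, QTU, RSU, SUV

so the chain groups are C_0 ≅ Z^7, C_1 ≅ Z^18, C_2 ≅ Z^12.

Boundary ∂_1: C_1 → C_0 maps an edge to its endpoints' difference, ∂[p,q] = q − p. For instance
  ∂ST = T − S.
The resulting 7×18 matrix has rank 6, and its Smith normal form has invariant factors (1,1,1,1,1,1).

∂_2: C_2 → C_1 acts by ∂[p,q,r] = [q,r] − [p,r] + [p,q]. For instance
  ∂QTU = TU − QU + QT,
  ∂QRV = RV − QV + QR.
This gives a 18×12 integer matrix of rank 12; reducing to Smith normal form yields diagonal entries (1,1,1,1,1,1,1,1,1,1,1,2).

Reading off H_k = ker ∂_k / im ∂_{k+1}:

  H_0: rank C_0 − rank ∂_1 = 7 − 6 = 1, and the invariant factors of ∂_1 are all 1, so H_0 ≅ Z.
  H_1: rank ker ∂_1 − rank ∂_2 = (18 − 6) − 12 = 0, and ∂_2 has invariant factor 2 > 1, so H_1 ≅ Z/2.
  H_2: rank ker ∂_2 − rank ∂_3 = (12 − 12) − 0 = 0, and there is no ∂_3, so H_2 ≅ 0.

As a check, the Euler characteristic is 7 − 18 + 12 = 1, which agrees with 1 − 0 + 0 = 1.

H_0 = Z,  H_1 = Z/2,  H_2 = 0.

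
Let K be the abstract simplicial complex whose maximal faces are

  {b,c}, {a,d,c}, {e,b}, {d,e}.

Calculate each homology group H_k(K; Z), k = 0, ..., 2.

Order the vertices as a < b < c < d < e. Listing each simplex with vertices in this order, K has dimension 2 with simplices:

  0-simplices (5): a, b, c, d, e
  1-simplices (6): ac, ad, bc, be, cd, de
  2-simplices (1): acd

giving chain groups C_0 ≅ Z^5, C_1 ≅ Z^6, C_2 ≅ Z^1.

The boundary map ∂_1: C_1 → C_0 is given by ∂[p,q] = [q] − [p].
The resulting 5×6 matrix has rank 4, and its Smith normal form has invariant factors (1,1,1,1).

The boundary map ∂_2: C_2 → C_1 acts by ∂[p,q,r] = [q,r] − [p,r] + [p,q]. For instance
  ∂acd = cd − ad + ac.
The resulting 6×1 matrix has rank 1, and its Smith normal form has invariant factors (1).

Now H_k = ker ∂_k / im ∂_{k+1}, so:

  H_0: rank C_0 − rank ∂_1 = 5 − 4 = 1, and the invariant factors of ∂_1 are all 1, so H_0 ≅ Z.
  H_1: rank ker ∂_1 − rank ∂_2 = (6 − 4) − 1 = 1, and the invariant factors of ∂_2 are all 1, so H_1 ≅ Z.
  H_2: rank ker ∂_2 − rank ∂_3 = (1 − 1) − 0 = 0, and there is no ∂_3, so H_2 ≅ 0.

H_0 ≅ Z,  H_1 ≅ Z,  H_2 = 0.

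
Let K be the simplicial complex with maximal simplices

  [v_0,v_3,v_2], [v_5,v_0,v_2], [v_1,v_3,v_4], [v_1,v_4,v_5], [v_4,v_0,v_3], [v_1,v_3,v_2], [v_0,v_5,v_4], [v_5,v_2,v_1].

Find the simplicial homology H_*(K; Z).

H_0 = Z,  H_1 = 0,  H_2 = Z.

Fix the vertex order v_0 < v_1 < v_2 < v_3 < v_4 < v_5 and write every simplex with vertices in increasing order. Then dim K = 2 and the simplices of K are:

  0-simplices (6): [v_0], [v_1], [v_2], [v_3], [v_4], [v_5]
  1-simplices (12): [v_0,v_2], [v_0,v_3], [v_0,v_4], [v_0,v_5], [v_1,v_2], [v_1,v_3], [v_1,v_4], [v_1,v_5], [v_2,v_3], [v_2,v_5], [v_3,v_4], [v_4,v_5]
  2-simplices (8): [v_0,v_2,v_3], [v_0,v_2,v_5], [v_0,v_3,v_4], [v_0,v_4,v_5], [v_1,v_2,v_3], [v_1,v_2,v_5], [v_1,v_3,v_4], [v_1,v_4,v_5]

giving chain groups C_0 ≅ Z^6, C_1 ≅ Z^12, C_2 ≅ Z^8.

∂_1: C_1 → C_0 sends each edge [p,q] (with p < q) to q − p. For instance
  ∂[v_1,v_4] = [v_4] − [v_1].
The 6×12 boundary matrix has rank 5 and Smith normal form diag(1,1,1,1,1).

Boundary ∂_2: C_2 → C_1 sends each 2-simplex [p,q,r] to [q,r] − [p,r] + [p,q]. For instance
  ∂[v_1,v_4,v_5] = [v_4,v_5] − [v_1,v_5] + [v_1,v_4],
  ∂[v_1,v_2,v_5] = [v_2,v_5] − [v_1,v_5] + [v_1,v_2].
As a 12×8 matrix over Z this has rank 7, with invariant factors (1,1,1,1,1,1,1).

From H_k ≅ ker(∂_k) / im(∂_{k+1}) we obtain:

  H_0: rank C_0 − rank ∂_1 = 6 − 5 = 1, and the invariant factors of ∂_1 are all 1, so H_0 = Z.
  H_1: rank ker ∂_1 − rank ∂_2 = (12 − 5) − 7 = 0, and the invariant factors of ∂_2 are all 1, so H_1 = 0.
  H_2: rank ker ∂_2 − rank ∂_3 = (8 − 7) − 0 = 1, and there is no ∂_3, so H_2 = Z.

As a check, the Euler characteristic is 6 − 12 + 8 = 2, which agrees with 1 − 0 + 1 = 2.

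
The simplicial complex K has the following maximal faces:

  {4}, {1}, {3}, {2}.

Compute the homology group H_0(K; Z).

Take the total order 1 < 2 < 3 < 4 on the vertex set. Then K (dimension 0) consists of the simplices:

  0-simplices (4): [1], [2], [3], [4]

Hence C_0 ≅ Z^4.

Computing H_k = (kernel of ∂_k) / (image of ∂_{k+1}):

  H_0: rank C_0 − rank ∂_1 = 4 − 0 = 4, and there is no ∂_1, so H_0 ≅ Z^4.

(K is a triangulation of a set of 4 points.)

H_0 ≅ Z^4.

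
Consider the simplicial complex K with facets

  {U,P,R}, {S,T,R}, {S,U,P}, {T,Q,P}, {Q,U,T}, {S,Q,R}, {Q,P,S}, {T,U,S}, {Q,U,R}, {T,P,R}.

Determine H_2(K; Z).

We work with the vertex ordering P < Q < R < S < T < U. The simplices of K, each written with vertices in increasing order, are:

  0-simplices (6): P, Q, R, S, T, U
  1-simplices (15): PQ, PR, PS, PT, PU, QR, QS, QT, QU, RS, RT, RU, ST, SU, TU
  2-simplices (10): PQS, PQT, PRT, PRU, PSU, QRS, QRU, QTU, RST, STU

giving chain groups C_0 ≅ Z^6, C_1 ≅ Z^15, C_2 ≅ Z^10.

The boundary map ∂_1: C_1 → C_0 sends each edge [p,q] (with p < q) to q − p.
As a 6×15 matrix over Z this has rank 5, with invariant factors (1,1,1,1,1).

The boundary map ∂_2: C_2 → C_1 maps a triangle to the signed sum of its edges. For instance
  ∂PRT = RT − PT + PR,
  ∂QRU = RU − QU + QR.
As a 15×10 matrix over Z this has rank 10, with invariant factors (1,1,1,1,1,1,1,1,1,2).

Now H_k = ker ∂_k / im ∂_{k+1}, so:

  H_2: rank ker ∂_2 − rank ∂_3 = (10 − 10) − 0 = 0, and there is no ∂_3, so H_2 = 0.

H_2 ≅ 0.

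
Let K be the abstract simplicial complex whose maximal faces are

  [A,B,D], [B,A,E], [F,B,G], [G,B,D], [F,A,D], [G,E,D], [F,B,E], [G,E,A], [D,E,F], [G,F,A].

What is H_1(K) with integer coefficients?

H_1 = Z/2Z.

K has 6 vertices, 15 edges, 10 triangles.
rank ∂_1 = 5, rank ∂_2 = 10 ⇒ b_1 = 15 − 5 − 10 = 0; ∂_2 has invariant factor(s) [2] giving torsion. So H_1 = Z/2Z.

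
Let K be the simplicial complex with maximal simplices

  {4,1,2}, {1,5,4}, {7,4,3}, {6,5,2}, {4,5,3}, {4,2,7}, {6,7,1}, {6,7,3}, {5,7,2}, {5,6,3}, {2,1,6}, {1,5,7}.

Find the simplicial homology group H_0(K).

Take the total order 1 < 2 < 3 < 4 < 5 < 6 < 7 on the vertex set. Then K (dimension 2) consists of the simplices:

  0-simplices (7): [1], [2], [3], [4], [5], [6], [7]
  1-simplices (18): [1,2], [1,4], [1,5], [1,6], [1,7], [2,4], [2,5], [2,6], [2,7], [3,4], [3,5], [3,6], [3,7], [4,5], [4,7], [5,6], [5,7], [6,7]
  2-simplices (12): [1,2,4], [1,2,6], [1,4,5], [1,5,7], [1,6,7], [2,4,7], [2,5,6], [2,5,7], [3,4,5], [3,4,7], [3,5,6], [3,6,7]

Hence C_0 ≅ Z^7, C_1 ≅ Z^18, C_2 ≅ Z^12.

The boundary map ∂_1: C_1 → C_0 is given by ∂[p,q] = [q] − [p].
The resulting 7×18 matrix has rank 6, and its Smith normal form has invariant factors (1,1,1,1,1,1).

Boundary ∂_2: C_2 → C_1 acts by ∂[p,q,r] = [q,r] − [p,r] + [p,q]. For instance
  ∂[1,5,7] = [5,7] − [1,7] + [1,5],
  ∂[1,2,6] = [2,6] − [1,6] + [1,2].
As a 18×12 matrix over Z this has rank 12, with invariant factors (1,1,1,1,1,1,1,1,1,1,1,2).

Now H_k = ker ∂_k / im ∂_{k+1}, so:

  H_0: rank C_0 − rank ∂_1 = 7 − 6 = 1, and the invariant factors of ∂_1 are all 1, so H_0 = Z.

H_0 = Z.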